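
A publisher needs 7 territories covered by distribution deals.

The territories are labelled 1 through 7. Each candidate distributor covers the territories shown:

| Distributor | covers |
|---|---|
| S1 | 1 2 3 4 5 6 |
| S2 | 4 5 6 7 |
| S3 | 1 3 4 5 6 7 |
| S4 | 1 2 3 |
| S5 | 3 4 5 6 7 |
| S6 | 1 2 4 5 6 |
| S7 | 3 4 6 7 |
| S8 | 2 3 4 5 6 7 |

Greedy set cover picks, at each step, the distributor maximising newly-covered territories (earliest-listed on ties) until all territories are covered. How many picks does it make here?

2

Greedy: pick S1 (covers 6 new) → pick S2 (covers 1 new). Total picks: 2.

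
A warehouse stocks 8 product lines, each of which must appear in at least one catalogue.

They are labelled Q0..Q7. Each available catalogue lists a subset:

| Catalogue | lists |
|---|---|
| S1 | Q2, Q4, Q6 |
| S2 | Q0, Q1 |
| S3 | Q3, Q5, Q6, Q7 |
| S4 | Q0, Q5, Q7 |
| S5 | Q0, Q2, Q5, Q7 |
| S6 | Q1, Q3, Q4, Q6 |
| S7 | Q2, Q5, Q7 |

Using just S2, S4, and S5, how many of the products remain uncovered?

3

Union of S2, S4, S5 = {Q0, Q1, Q2, Q5, Q7}.
Not covered: Q3, Q4, Q6 — 3 products.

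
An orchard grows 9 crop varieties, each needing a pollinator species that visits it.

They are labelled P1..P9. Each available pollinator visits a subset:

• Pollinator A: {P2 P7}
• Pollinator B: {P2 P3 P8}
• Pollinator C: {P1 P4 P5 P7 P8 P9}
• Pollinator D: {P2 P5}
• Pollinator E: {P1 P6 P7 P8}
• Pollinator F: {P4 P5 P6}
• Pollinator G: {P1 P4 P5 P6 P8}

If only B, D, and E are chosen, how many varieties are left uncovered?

2

Union of B, D, E = {P1, P2, P3, P5, P6, P7, P8}.
Not covered: P4, P9 — 2 varieties.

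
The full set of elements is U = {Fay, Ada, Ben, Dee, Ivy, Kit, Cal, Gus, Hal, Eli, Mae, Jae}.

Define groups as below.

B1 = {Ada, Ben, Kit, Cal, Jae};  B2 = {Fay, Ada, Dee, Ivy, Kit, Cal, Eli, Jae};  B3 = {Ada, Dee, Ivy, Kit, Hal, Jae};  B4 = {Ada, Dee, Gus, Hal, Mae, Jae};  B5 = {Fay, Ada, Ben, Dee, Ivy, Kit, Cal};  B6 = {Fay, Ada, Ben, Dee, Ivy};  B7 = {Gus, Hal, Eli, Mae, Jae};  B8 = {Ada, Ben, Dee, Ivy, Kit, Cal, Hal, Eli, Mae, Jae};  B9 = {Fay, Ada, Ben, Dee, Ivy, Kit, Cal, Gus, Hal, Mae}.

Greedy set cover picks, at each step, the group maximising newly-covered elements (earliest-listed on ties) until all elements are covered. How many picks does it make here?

Greedy: pick B8 (covers 10 new) → pick B9 (covers 2 new). Total picks: 2.

2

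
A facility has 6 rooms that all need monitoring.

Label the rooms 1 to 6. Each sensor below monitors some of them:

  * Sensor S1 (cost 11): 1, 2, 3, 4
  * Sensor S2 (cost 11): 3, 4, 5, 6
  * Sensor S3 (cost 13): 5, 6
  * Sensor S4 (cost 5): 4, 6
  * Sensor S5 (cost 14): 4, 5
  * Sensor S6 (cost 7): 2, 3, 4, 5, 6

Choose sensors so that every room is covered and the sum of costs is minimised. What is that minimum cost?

S1, S6 together cover every room (S1 ∪ S6 = {1, 2, 3, 4, 5, 6}); total cost 11 + 7 = 18.
No covering selection has total cost below 18.

18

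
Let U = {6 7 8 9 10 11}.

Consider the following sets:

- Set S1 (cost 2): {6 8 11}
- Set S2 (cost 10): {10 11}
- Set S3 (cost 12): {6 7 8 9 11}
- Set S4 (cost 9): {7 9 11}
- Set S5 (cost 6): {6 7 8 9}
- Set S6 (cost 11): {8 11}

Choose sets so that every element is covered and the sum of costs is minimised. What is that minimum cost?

16

S2, S5 together cover every element (S2 ∪ S5 = {6, 7, 8, 9, 10, 11}); total cost 10 + 6 = 16.
The greedy pick S1, S5, S2 costs 18; no covering selection beats 16.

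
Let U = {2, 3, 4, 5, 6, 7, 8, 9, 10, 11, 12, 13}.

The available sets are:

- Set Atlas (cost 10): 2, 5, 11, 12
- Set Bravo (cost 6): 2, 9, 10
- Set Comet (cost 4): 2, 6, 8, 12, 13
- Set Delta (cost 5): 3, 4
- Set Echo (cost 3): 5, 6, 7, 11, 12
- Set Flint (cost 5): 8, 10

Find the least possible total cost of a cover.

18

Bravo, Comet, Delta, Echo together cover every item (Bravo ∪ Comet ∪ Delta ∪ Echo = {2, 3, 4, 5, 6, 7, 8, 9, 10, 11, 12, 13}); total cost 6 + 4 + 5 + 3 = 18.
No covering selection has total cost below 18.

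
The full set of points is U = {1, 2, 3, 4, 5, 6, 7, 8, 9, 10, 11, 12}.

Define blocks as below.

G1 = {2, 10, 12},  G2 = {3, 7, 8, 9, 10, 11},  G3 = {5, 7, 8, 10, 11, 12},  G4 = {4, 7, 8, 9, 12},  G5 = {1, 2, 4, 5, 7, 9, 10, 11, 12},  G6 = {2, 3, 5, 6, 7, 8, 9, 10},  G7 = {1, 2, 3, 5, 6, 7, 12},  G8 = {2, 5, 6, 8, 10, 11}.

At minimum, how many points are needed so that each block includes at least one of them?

Take H = {10, 12}. Each listed block contains at least one of these, so H is a hitting set of size 2.
No single point lies in every block, so at least 2 are needed and 2 is optimal.

2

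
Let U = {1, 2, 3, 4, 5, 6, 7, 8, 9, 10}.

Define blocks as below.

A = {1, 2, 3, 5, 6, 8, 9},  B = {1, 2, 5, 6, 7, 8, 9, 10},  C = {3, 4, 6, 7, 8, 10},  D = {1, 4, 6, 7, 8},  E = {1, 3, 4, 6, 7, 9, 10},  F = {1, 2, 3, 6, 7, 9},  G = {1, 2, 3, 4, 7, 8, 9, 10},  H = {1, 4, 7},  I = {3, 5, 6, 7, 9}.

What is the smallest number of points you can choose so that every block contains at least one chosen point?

2

Take T = {3, 7}. Each listed block contains at least one of these, so T is a hitting set of size 2.
No single point lies in every block, so at least 2 are needed and 2 is optimal.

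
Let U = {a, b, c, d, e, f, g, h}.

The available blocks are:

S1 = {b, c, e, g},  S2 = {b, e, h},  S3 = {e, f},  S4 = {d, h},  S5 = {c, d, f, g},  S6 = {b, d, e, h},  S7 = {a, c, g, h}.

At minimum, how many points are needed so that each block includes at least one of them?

T = {b, f, h} meets every block (each contains at least one member of T), and |T| = 3.
No choice of 2 points meets every block, so 3 is the minimum.

3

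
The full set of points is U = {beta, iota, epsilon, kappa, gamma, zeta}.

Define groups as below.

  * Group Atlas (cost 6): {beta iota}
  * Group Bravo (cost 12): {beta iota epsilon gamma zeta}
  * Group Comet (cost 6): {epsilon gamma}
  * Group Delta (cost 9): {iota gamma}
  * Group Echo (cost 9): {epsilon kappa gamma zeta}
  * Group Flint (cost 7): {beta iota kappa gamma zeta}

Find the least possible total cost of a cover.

Comet, Flint together cover every point (Comet ∪ Flint = {beta, iota, epsilon, kappa, gamma, zeta}); total cost 6 + 7 = 13.
No covering selection has total cost below 13.

13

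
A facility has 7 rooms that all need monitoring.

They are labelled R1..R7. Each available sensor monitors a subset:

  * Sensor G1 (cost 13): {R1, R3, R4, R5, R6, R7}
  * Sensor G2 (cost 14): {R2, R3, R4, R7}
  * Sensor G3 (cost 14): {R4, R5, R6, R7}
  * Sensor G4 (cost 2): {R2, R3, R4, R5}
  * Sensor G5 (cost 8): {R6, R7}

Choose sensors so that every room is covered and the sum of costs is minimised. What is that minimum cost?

G1, G4 together cover every room (G1 ∪ G4 = {R1, R2, R3, R4, R5, R6, R7}); total cost 13 + 2 = 15.
The greedy pick G4, G5, G1 costs 23; no covering selection beats 15.

15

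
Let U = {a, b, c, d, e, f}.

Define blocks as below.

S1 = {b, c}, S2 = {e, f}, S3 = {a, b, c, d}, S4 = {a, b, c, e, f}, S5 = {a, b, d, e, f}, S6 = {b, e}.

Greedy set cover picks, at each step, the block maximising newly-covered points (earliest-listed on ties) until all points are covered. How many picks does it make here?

2

Greedy: pick S4 (covers 5 new) → pick S3 (covers 1 new). Total picks: 2.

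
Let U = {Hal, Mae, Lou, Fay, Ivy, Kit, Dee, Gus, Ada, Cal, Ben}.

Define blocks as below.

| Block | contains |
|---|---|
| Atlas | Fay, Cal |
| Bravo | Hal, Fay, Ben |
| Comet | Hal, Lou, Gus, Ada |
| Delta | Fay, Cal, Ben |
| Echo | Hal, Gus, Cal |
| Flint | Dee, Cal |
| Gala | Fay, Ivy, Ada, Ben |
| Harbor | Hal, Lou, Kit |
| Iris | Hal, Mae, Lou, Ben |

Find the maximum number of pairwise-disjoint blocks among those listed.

3

Flint, Gala, Harbor are pairwise disjoint (Flint={Dee,Cal}; Gala={Fay,Ivy,Ada,Ben}; Harbor={Hal,Lou,Kit}).
Every remaining block overlaps one of these, and no 4 of the listed blocks are pairwise disjoint, so 3 is the maximum.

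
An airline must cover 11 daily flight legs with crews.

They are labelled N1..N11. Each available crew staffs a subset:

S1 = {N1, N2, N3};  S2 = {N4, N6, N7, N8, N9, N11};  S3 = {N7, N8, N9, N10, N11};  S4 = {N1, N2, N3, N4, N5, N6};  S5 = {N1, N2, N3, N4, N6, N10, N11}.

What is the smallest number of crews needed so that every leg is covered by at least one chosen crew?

2

Take {S3, S4}. Their union is {N1, N2, N3, N4, N5, N6, N7, N8, N9, N10, N11}, which is all 11 legs.
No single crew has all 11 legs (the largest, S5, has 7), so 2 is optimal.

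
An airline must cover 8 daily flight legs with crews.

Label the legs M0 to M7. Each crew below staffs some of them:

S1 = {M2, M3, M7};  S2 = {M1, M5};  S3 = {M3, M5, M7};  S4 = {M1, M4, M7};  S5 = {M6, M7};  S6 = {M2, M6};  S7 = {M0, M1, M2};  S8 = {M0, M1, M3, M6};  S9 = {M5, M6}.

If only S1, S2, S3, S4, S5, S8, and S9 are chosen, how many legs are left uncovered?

Union of S1, S2, S3, S4, S5, S8, S9 = {M0, M1, M2, M3, M4, M5, M6, M7} — that's every leg, so 0 are uncovered.

0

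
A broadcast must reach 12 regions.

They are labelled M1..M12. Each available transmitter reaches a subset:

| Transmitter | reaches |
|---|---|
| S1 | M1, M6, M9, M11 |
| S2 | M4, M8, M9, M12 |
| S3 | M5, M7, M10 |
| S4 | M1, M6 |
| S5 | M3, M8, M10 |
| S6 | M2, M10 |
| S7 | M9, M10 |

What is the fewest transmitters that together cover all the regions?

5

S1 and S2 and S3 and S5 and S6 together: S1 ∪ S2 ∪ S3 ∪ S5 ∪ S6 = {M1, M2, M3, M4, M5, M6, M7, M8, M9, M10, M11, M12} — every region is covered.
No 4 of the 7 transmitters cover everything (all 35 combinations miss at least one region), so 5 is optimal.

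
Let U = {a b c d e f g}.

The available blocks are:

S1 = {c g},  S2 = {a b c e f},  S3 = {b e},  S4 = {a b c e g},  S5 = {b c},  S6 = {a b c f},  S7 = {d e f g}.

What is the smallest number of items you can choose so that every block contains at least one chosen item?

2

Take H = {c, e}. Each listed block contains at least one of these, so H is a hitting set of size 2.
The blocks S1, S3 are pairwise disjoint, so any hitting set needs a separate item for each — at least 2. Hence 2 is optimal.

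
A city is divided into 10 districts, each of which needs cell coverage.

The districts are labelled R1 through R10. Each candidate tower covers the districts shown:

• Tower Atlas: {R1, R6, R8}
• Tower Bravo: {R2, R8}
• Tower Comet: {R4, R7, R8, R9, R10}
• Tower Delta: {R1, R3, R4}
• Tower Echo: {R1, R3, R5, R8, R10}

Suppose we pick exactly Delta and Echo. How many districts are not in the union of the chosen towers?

Union of Delta, Echo = {R1, R3, R4, R5, R8, R10}.
Not covered: R2, R6, R7, R9 — 4 districts.

4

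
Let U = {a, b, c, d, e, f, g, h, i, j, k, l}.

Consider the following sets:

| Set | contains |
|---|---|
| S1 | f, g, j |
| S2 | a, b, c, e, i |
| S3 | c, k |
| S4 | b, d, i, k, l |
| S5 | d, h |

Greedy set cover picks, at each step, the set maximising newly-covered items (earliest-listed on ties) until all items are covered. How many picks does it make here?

4

Greedy: pick S2 (covers 5 new) → pick S1 (covers 3 new) → pick S4 (covers 3 new) → pick S5 (covers 1 new). Total picks: 4.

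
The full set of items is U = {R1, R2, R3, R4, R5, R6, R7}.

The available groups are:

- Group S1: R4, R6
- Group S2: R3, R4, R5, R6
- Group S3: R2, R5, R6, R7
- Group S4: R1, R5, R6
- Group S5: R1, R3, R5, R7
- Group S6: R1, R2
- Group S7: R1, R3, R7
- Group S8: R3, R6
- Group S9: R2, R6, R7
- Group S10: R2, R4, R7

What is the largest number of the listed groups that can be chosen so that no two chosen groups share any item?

S2, S6 are pairwise disjoint (S2={R3,R4,R5,R6}; S6={R1,R2}).
Every remaining group overlaps one of these, and no 3 of the listed groups are pairwise disjoint, so 2 is the maximum.

2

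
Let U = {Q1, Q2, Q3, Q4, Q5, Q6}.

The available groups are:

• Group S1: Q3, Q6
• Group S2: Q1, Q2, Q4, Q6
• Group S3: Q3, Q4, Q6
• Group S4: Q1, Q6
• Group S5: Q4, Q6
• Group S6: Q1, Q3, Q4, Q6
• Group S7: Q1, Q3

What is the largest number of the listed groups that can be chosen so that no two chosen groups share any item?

S5, S7 are pairwise disjoint (S5={Q4,Q6}; S7={Q1,Q3}).
Every remaining group overlaps one of these, and no 3 of the listed groups are pairwise disjoint, so 2 is the maximum.

2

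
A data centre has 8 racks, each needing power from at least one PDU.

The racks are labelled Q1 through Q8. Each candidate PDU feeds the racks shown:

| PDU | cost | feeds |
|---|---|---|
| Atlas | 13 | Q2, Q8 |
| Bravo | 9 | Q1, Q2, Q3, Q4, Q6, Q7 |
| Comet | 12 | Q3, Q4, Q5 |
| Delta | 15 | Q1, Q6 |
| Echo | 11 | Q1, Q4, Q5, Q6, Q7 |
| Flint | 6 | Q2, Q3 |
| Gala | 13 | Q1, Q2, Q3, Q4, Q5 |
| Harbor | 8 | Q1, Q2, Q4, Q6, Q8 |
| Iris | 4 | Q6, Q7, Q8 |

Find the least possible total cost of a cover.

17

Gala, Iris together cover every rack (Gala ∪ Iris = {Q1, Q2, Q3, Q4, Q5, Q6, Q7, Q8}); total cost 13 + 4 = 17.
The greedy pick Iris, Bravo, Echo costs 24; no covering selection beats 17.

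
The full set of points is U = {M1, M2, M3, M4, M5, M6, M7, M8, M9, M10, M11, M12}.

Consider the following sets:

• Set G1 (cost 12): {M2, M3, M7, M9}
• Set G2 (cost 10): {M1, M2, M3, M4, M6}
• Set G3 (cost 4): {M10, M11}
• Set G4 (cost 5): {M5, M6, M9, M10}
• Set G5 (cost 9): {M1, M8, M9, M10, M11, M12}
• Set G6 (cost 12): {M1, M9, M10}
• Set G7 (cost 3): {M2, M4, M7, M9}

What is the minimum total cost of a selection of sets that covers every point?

G2, G4, G5, G7 together cover every point (G2 ∪ G4 ∪ G5 ∪ G7 = {M1, M2, M3, M4, M5, M6, M7, M8, M9, M10, M11, M12}); total cost 10 + 5 + 9 + 3 = 27.
No covering selection has total cost below 27.

27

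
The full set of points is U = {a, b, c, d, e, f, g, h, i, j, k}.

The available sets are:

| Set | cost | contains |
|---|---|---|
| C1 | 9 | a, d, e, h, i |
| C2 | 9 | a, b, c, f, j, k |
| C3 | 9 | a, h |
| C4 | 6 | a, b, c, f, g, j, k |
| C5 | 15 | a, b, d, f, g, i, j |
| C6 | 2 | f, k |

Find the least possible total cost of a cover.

C1, C4 together cover every point (C1 ∪ C4 = {a, b, c, d, e, f, g, h, i, j, k}); total cost 9 + 6 = 15.
No covering selection has total cost below 15.

15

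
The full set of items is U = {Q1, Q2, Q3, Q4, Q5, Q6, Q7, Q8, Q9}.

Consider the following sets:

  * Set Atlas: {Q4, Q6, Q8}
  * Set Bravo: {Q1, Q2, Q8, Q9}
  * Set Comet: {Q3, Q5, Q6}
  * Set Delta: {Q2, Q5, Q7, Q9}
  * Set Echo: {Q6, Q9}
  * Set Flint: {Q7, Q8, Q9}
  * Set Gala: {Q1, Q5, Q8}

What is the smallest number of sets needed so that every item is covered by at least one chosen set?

4

Atlas, Bravo, Comet, and Flint cover everything between them: the union {Q1, Q2, Q3, Q4, Q5, Q6, Q7, Q8, Q9} is all of U.
No 3 of the 7 sets cover everything (all 35 combinations miss at least one item), so 4 is optimal.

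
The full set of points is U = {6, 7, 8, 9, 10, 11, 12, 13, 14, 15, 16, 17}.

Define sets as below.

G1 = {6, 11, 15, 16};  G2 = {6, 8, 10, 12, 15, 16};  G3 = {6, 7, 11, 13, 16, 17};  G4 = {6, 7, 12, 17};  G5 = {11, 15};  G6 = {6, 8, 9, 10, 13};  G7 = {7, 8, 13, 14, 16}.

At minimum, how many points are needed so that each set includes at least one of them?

3

H = {6, 8, 11} meets every set (each contains at least one member of H), and |H| = 3.
No choice of 2 points meets every set, so 3 is the minimum.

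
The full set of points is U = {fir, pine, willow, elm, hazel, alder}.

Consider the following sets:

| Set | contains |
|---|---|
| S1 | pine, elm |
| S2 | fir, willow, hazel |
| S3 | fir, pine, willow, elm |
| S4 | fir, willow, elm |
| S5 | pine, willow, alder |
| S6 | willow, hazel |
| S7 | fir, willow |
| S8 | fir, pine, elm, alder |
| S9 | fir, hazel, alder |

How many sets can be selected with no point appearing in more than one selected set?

S1, S7 are pairwise disjoint (S1={pine,elm}; S7={fir,willow}).
Every remaining set overlaps one of these, and no 3 of the listed sets are pairwise disjoint, so 2 is the maximum.

2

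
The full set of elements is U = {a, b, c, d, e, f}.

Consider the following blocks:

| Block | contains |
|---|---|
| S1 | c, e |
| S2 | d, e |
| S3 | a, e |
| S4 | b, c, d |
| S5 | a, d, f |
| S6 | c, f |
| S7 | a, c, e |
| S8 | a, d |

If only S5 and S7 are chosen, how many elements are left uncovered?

1

Union of S5, S7 = {a, c, d, e, f}.
Not covered: b — 1 element.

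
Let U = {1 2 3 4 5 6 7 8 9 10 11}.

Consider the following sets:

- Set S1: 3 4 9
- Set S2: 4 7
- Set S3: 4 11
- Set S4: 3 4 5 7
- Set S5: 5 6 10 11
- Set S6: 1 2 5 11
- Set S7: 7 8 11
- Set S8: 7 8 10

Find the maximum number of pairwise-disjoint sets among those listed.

S1, S6, S8 are pairwise disjoint (S1={3,4,9}; S6={1,2,5,11}; S8={7,8,10}).
Every remaining set overlaps one of these, and no 4 of the listed sets are pairwise disjoint, so 3 is the maximum.

3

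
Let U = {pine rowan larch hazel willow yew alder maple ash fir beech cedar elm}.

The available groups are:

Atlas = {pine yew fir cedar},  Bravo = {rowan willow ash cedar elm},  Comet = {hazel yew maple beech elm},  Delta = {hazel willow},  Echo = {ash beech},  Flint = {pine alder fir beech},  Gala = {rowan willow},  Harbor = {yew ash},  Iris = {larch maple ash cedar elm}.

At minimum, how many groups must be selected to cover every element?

Take {Bravo, Comet, Flint, Iris}. Their union is {pine, rowan, larch, hazel, willow, yew, alder, maple, ash, fir, beech, cedar, elm}, which is all 13 elements.
No 3 of the 9 groups cover everything (all 84 combinations miss at least one element), so 4 is optimal.

4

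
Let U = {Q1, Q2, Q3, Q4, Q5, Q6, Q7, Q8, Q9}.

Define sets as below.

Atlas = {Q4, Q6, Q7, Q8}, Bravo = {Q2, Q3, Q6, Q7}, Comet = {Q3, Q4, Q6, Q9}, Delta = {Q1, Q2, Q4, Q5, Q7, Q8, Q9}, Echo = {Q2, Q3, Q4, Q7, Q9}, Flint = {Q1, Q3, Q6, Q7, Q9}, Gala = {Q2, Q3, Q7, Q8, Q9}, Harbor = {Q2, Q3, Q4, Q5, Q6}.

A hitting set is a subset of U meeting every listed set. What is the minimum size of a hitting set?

Take H = {Q6, Q7}. Each listed set contains at least one of these, so H is a hitting set of size 2.
No single element lies in every set, so at least 2 are needed and 2 is optimal.

2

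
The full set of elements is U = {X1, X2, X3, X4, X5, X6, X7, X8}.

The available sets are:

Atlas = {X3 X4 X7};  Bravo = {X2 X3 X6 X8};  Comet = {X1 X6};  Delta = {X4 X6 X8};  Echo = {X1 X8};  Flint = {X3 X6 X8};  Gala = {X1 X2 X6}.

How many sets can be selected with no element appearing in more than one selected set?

2

Atlas, Echo are pairwise disjoint (Atlas={X3,X4,X7}; Echo={X1,X8}).
Every remaining set overlaps one of these, and no 3 of the listed sets are pairwise disjoint, so 2 is the maximum.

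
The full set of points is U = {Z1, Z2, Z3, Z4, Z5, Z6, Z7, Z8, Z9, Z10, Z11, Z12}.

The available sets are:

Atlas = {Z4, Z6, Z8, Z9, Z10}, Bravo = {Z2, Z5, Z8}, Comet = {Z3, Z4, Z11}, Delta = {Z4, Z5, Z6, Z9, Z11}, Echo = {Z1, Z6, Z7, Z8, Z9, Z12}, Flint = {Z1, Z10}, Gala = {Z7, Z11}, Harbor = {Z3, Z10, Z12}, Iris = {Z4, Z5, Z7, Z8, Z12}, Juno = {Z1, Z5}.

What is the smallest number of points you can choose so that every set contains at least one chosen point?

H = {Z3, Z5, Z7, Z10} meets every set (each contains at least one member of H), and |H| = 4.
No choice of 3 points meets every set, so 4 is the minimum.

4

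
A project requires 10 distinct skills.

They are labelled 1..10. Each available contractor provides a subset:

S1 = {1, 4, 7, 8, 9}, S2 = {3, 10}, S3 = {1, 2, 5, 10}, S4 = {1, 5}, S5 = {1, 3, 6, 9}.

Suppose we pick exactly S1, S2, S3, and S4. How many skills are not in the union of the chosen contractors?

1

Union of S1, S2, S3, S4 = {1, 2, 3, 4, 5, 7, 8, 9, 10}.
Not covered: 6 — 1 skill.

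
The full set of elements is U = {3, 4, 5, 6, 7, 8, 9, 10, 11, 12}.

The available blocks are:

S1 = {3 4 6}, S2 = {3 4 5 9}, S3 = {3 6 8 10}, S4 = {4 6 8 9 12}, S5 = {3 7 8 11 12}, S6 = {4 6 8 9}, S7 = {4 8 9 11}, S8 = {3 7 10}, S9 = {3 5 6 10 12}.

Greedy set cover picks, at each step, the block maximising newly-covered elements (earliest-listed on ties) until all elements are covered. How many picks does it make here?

Greedy: pick S4 (covers 5 new) → pick S5 (covers 3 new) → pick S9 (covers 2 new). Total picks: 3.

3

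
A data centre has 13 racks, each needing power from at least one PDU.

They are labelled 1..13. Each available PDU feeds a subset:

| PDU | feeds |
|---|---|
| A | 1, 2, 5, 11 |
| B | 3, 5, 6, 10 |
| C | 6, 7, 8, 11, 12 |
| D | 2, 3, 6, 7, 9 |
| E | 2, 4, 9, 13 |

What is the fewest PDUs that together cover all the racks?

Take {A, B, C, E}. Their union is {1, 2, 3, 4, 5, 6, 7, 8, 9, 10, 11, 12, 13}, which is all 13 racks.
Only A contains 1, so A is forced; the remaining 9 racks need at least 3 more PDUs (each remaining PDU adds at most 4) — so at least 4 PDUs are needed, and 4 is optimal.

4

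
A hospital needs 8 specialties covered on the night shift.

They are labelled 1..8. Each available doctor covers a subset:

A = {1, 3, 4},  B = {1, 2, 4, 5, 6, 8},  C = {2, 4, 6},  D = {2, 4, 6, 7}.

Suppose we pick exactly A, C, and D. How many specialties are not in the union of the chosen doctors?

Union of A, C, D = {1, 2, 3, 4, 6, 7}.
Not covered: 5, 8 — 2 specialties.

2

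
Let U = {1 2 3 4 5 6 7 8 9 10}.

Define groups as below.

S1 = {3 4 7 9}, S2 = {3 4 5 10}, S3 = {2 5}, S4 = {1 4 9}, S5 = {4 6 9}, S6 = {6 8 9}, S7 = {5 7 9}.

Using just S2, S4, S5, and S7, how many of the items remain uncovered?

2

Union of S2, S4, S5, S7 = {1, 3, 4, 5, 6, 7, 9, 10}.
Not covered: 2, 8 — 2 items.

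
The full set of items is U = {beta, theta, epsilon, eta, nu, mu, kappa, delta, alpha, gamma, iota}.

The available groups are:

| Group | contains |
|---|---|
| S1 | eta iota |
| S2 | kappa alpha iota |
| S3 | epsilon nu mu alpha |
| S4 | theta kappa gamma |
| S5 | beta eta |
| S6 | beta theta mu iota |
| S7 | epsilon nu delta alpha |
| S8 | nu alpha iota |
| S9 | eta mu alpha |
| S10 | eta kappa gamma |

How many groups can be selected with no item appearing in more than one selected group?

3

S6, S7, S10 are pairwise disjoint (S6={beta,theta,mu,iota}; S7={epsilon,nu,delta,alpha}; S10={eta,kappa,gamma}).
Every remaining group overlaps one of these, and no 4 of the listed groups are pairwise disjoint, so 3 is the maximum.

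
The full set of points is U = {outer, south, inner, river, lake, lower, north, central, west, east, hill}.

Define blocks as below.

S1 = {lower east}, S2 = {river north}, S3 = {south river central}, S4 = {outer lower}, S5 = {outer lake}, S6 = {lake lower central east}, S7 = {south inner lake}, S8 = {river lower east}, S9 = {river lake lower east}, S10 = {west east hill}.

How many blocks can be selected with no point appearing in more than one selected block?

S2, S4, S7, S10 are pairwise disjoint (S2={river,north}; S4={outer,lower}; S7={south,inner,lake}; S10={west,east,hill}).
Every remaining block overlaps one of these, and no 5 of the listed blocks are pairwise disjoint, so 4 is the maximum.

4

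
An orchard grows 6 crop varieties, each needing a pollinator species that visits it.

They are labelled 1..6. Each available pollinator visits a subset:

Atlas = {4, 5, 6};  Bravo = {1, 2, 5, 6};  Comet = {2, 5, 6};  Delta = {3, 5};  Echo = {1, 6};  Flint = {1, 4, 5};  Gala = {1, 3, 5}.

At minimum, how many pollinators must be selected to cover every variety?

Comet and Flint and Gala together: Comet ∪ Flint ∪ Gala = {1, 2, 3, 4, 5, 6} — every variety is covered.
No 2 of the 7 pollinators cover everything (all 21 combinations miss at least one variety), so 3 is optimal.

3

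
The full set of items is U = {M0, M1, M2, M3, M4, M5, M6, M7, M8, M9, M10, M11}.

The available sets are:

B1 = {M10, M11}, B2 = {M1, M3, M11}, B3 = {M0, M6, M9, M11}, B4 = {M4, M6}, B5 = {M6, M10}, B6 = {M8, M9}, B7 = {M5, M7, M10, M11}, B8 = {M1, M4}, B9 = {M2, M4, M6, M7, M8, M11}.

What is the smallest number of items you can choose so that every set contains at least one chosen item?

H = {M4, M6, M8, M11} meets every set (each contains at least one member of H), and |H| = 4.
No choice of 3 items meets every set, so 4 is the minimum.

4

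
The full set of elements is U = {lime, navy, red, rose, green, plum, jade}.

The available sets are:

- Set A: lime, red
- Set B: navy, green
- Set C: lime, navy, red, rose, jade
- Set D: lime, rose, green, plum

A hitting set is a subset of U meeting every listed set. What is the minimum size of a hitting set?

The 2 elements {red, green} hit every set.
The sets A, B are pairwise disjoint, so any hitting set needs a separate element for each — at least 2. Hence 2 is optimal.

2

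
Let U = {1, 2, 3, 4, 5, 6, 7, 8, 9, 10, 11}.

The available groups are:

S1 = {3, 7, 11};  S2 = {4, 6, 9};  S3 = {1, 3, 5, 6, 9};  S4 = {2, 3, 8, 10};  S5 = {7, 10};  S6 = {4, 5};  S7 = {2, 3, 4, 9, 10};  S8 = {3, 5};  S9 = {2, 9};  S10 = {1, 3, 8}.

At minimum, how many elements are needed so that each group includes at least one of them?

4

H = {3, 4, 7, 9} meets every group (each contains at least one member of H), and |H| = 4.
The groups S5, S6, S9, S10 are pairwise disjoint, so any hitting set needs a separate element for each — at least 4. Hence 4 is optimal.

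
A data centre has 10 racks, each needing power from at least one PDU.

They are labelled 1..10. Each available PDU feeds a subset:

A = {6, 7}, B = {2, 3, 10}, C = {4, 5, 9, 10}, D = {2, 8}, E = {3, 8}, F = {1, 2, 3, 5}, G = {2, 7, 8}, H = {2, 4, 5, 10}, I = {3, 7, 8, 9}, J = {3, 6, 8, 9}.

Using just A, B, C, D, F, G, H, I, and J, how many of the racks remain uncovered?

0

Union of A, B, C, D, F, G, H, I, J = {1, 2, 3, 4, 5, 6, 7, 8, 9, 10} — that's every rack, so 0 are uncovered.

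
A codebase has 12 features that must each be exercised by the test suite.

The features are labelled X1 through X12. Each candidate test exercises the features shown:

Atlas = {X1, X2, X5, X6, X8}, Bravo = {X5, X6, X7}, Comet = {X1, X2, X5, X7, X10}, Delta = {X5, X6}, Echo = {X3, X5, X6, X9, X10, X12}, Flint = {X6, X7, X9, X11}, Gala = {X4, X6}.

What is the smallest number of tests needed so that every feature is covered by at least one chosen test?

4

Take {Atlas, Echo, Flint, Gala}. Their union is {X1, X2, X3, X4, X5, X6, X7, X8, X9, X10, X11, X12}, which is all 12 features.
No 3 of the 7 tests cover everything (all 35 combinations miss at least one feature), so 4 is optimal.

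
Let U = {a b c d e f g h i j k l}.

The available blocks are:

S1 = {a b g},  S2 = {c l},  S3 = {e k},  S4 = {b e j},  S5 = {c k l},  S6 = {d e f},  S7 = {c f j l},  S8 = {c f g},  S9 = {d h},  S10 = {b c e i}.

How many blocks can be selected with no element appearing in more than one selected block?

S1, S3, S7, S9 are pairwise disjoint (S1={a,b,g}; S3={e,k}; S7={c,f,j,l}; S9={d,h}).
Every remaining block overlaps one of these, and no 5 of the listed blocks are pairwise disjoint, so 4 is the maximum.

4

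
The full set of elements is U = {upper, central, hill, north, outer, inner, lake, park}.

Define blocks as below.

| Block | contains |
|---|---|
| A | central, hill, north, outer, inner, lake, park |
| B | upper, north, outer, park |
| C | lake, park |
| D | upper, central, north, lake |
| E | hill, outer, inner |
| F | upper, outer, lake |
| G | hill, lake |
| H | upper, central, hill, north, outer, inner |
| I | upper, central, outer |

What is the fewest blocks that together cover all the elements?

2

A and H together: A ∪ H = {upper, central, hill, north, outer, inner, lake, park} — every element is covered.
No single block has all 8 elements (the largest, A, has 7), so 2 is optimal.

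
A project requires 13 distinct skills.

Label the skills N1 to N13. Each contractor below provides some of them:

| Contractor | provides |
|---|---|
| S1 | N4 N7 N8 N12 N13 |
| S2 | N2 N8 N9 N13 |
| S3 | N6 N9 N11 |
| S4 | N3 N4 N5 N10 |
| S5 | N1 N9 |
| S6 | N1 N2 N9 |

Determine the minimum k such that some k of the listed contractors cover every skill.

4

Take {S1, S3, S4, S6}. Their union is {N1, N2, N3, N4, N5, N6, N7, N8, N9, N10, N11, N12, N13}, which is all 13 skills.
Only S4 contains N3, so S4 is forced; the remaining 9 skills need at least 3 more contractors (each remaining contractor adds at most 4) — so at least 4 contractors are needed, and 4 is optimal.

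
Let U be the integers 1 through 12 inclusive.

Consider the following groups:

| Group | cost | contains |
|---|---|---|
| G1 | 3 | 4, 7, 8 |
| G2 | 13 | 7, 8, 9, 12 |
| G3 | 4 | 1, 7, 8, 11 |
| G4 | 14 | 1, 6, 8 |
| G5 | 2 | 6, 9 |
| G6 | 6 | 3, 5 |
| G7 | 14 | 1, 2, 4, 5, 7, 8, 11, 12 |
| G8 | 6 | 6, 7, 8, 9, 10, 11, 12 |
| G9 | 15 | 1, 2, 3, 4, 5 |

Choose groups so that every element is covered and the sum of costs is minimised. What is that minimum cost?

21

G8, G9 together cover every element (G8 ∪ G9 = {1, 2, 3, 4, 5, 6, 7, 8, 9, 10, 11, 12}); total cost 6 + 15 = 21.
The greedy pick G8, G1, G6, G3, G7 costs 33; no covering selection beats 21.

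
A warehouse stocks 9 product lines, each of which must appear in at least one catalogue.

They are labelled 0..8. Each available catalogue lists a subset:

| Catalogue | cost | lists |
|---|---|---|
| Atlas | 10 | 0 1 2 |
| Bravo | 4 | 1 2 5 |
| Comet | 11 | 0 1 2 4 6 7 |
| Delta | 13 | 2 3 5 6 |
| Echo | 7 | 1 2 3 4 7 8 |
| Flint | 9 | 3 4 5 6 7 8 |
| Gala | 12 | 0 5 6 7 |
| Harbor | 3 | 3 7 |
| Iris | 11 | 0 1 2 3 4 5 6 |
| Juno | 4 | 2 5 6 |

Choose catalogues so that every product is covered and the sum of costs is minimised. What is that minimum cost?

18

Echo, Iris together cover every product (Echo ∪ Iris = {0, 1, 2, 3, 4, 5, 6, 7, 8}); total cost 7 + 11 = 18.
The greedy pick Echo, Juno, Atlas costs 21; no covering selection beats 18.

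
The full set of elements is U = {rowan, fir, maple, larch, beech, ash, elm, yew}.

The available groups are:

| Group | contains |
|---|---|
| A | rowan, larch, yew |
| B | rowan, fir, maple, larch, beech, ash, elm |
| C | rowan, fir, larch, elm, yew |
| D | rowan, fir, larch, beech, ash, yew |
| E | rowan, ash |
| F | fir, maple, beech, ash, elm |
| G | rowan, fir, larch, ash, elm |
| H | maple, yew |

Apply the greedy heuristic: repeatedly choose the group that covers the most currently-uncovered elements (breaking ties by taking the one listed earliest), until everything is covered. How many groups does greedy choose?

Greedy: pick B (covers 7 new) → pick A (covers 1 new). Total picks: 2.

2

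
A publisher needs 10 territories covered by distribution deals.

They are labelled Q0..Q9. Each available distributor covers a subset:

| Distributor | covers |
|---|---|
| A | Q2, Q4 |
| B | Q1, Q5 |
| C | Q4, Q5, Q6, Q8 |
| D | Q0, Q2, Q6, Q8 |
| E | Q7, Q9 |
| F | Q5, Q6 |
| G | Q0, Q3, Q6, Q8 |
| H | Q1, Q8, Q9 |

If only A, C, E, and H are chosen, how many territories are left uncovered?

2

Union of A, C, E, H = {Q1, Q2, Q4, Q5, Q6, Q7, Q8, Q9}.
Not covered: Q0, Q3 — 2 territories.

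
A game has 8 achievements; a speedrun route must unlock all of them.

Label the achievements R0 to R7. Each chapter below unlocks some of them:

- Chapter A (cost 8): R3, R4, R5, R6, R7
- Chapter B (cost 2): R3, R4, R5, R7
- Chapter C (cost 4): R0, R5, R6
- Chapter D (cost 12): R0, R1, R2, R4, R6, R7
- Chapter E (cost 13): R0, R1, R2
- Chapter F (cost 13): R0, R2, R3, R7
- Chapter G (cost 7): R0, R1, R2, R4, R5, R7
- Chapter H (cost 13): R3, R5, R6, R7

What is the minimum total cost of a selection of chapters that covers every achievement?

13

B, C, G together cover every achievement (B ∪ C ∪ G = {R0, R1, R2, R3, R4, R5, R6, R7}); total cost 2 + 4 + 7 = 13.
No covering selection has total cost below 13.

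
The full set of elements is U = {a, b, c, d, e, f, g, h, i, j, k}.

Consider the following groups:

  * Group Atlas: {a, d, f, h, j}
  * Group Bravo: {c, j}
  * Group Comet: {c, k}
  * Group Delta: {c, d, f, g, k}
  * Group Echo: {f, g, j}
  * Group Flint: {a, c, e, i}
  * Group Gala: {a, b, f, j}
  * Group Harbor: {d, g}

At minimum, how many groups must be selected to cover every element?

Atlas and Delta and Flint and Gala together: Atlas ∪ Delta ∪ Flint ∪ Gala = {a, b, c, d, e, f, g, h, i, j, k} — every element is covered.
No 3 of the 8 groups cover everything (all 56 combinations miss at least one element), so 4 is optimal.

4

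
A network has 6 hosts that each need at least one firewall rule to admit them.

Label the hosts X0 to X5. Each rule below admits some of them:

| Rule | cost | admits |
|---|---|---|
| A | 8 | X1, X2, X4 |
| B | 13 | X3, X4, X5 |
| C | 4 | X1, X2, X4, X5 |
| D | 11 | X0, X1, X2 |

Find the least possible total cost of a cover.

B, D together cover every host (B ∪ D = {X0, X1, X2, X3, X4, X5}); total cost 13 + 11 = 24.
The greedy pick C, D, B costs 28; no covering selection beats 24.

24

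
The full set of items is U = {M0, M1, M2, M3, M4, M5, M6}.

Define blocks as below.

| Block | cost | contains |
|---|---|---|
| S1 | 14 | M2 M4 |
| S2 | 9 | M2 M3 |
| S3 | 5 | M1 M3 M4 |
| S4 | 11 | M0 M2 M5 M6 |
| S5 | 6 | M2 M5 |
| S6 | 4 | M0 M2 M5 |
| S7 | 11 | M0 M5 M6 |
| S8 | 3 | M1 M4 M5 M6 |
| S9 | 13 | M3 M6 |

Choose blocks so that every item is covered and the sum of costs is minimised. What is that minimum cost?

S3, S6, S8 together cover every item (S3 ∪ S6 ∪ S8 = {M0, M1, M2, M3, M4, M5, M6}); total cost 5 + 4 + 3 = 12.
No covering selection has total cost below 12.

12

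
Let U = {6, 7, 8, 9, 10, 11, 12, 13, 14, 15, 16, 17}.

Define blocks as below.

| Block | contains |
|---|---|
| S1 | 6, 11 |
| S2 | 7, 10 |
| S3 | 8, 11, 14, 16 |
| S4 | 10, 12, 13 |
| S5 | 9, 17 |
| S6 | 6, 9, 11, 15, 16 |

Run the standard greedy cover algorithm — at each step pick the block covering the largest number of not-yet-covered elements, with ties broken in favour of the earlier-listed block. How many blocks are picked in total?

Greedy: pick S6 (covers 5 new) → pick S4 (covers 3 new) → pick S3 (covers 2 new) → pick S2 (covers 1 new) → pick S5 (covers 1 new). Total picks: 5.

5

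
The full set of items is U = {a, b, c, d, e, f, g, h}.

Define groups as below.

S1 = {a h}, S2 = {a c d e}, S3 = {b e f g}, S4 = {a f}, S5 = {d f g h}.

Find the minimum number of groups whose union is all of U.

S2 and S3 and S5 together: S2 ∪ S3 ∪ S5 = {a, b, c, d, e, f, g, h} — every item is covered.
Only S3 contains b, so S3 is forced; the remaining 4 items need at least 2 more groups (each remaining group adds at most 3) — so at least 3 groups are needed, and 3 is optimal.

3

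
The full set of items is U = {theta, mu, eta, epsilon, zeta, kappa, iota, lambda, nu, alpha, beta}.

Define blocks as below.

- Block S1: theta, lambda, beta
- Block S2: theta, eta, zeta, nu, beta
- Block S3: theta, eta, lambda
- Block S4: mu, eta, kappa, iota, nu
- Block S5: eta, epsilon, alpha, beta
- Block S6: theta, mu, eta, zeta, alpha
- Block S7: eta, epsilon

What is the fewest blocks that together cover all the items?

4

S2, S3, S4, and S5 cover everything between them: the union {theta, mu, eta, epsilon, zeta, kappa, iota, lambda, nu, alpha, beta} is all of U.
No 3 of the 7 blocks cover everything (all 35 combinations miss at least one item), so 4 is optimal.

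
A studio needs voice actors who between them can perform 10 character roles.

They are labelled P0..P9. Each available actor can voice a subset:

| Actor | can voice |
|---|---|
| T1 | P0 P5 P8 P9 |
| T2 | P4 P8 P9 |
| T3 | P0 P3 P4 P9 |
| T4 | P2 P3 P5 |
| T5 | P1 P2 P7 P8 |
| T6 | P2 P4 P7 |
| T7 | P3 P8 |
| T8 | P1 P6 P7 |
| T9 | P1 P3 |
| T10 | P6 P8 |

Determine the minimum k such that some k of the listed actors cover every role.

4

T1 and T3 and T5 and T8 together: T1 ∪ T3 ∪ T5 ∪ T8 = {P0, P1, P2, P3, P4, P5, P6, P7, P8, P9} — every role is covered.
No 3 of the 10 actors cover everything (all 120 combinations miss at least one role), so 4 is optimal.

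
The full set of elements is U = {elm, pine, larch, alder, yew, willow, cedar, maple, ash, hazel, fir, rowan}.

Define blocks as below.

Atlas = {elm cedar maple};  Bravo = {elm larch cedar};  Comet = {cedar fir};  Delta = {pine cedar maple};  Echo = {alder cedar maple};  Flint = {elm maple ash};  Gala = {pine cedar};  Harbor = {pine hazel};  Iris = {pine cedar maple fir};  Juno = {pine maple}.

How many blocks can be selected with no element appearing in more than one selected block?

Comet, Flint, Harbor are pairwise disjoint (Comet={cedar,fir}; Flint={elm,maple,ash}; Harbor={pine,hazel}).
Every remaining block overlaps one of these, and no 4 of the listed blocks are pairwise disjoint, so 3 is the maximum.

3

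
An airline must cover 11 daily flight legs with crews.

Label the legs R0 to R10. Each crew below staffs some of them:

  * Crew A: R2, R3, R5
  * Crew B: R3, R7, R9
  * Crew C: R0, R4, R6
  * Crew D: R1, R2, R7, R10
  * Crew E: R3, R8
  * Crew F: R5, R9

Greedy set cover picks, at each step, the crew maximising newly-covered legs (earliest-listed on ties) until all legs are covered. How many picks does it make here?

Greedy: pick D (covers 4 new) → pick C (covers 3 new) → pick A (covers 2 new) → pick B (covers 1 new) → pick E (covers 1 new). Total picks: 5.
(The true minimum cover uses only 4 crews, so greedy is not optimal here.)

5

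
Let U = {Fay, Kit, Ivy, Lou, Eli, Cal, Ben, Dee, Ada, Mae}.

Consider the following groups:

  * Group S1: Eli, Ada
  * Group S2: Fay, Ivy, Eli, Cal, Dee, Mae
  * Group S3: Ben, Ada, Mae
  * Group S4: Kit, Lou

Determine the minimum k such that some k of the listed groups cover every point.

S2 and S3 and S4 together: S2 ∪ S3 ∪ S4 = {Fay, Kit, Ivy, Lou, Eli, Cal, Ben, Dee, Ada, Mae} — every point is covered.
Only S2 contains Fay, so S2 is forced; the remaining 4 points need at least 2 more groups (each remaining group adds at most 2) — so at least 3 groups are needed, and 3 is optimal.

3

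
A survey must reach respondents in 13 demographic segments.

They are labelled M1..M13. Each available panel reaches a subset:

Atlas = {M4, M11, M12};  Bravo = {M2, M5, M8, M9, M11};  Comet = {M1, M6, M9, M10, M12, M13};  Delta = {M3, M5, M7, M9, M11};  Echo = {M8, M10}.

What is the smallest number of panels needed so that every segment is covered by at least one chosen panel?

4

Take {Atlas, Bravo, Comet, Delta}. Their union is {M1, M2, M3, M4, M5, M6, M7, M8, M9, M10, M11, M12, M13}, which is all 13 segments.
No 3 of the 5 panels cover everything (all 10 combinations miss at least one segment), so 4 is optimal.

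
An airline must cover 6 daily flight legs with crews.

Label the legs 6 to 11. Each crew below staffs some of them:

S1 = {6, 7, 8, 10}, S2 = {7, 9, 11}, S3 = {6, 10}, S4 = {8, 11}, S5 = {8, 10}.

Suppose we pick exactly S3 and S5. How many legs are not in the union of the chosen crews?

Union of S3, S5 = {6, 8, 10}.
Not covered: 7, 9, 11 — 3 legs.

3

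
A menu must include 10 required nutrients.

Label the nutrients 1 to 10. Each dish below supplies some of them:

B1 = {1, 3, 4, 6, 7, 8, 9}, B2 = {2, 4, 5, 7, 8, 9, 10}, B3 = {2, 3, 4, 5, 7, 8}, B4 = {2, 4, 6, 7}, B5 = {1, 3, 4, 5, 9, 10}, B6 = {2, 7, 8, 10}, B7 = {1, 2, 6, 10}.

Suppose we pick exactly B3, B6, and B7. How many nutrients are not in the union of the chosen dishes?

Union of B3, B6, B7 = {1, 2, 3, 4, 5, 6, 7, 8, 10}.
Not covered: 9 — 1 nutrient.

1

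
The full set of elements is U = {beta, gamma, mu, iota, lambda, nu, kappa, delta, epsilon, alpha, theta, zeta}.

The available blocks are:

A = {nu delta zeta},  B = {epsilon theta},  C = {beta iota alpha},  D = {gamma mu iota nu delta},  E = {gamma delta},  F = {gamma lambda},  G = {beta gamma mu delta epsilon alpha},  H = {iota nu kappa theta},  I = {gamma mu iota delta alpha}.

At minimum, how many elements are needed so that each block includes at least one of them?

The 4 elements {iota, lambda, delta, theta} hit every block.
The blocks A, B, C, F are pairwise disjoint, so any hitting set needs a separate element for each — at least 4. Hence 4 is optimal.

4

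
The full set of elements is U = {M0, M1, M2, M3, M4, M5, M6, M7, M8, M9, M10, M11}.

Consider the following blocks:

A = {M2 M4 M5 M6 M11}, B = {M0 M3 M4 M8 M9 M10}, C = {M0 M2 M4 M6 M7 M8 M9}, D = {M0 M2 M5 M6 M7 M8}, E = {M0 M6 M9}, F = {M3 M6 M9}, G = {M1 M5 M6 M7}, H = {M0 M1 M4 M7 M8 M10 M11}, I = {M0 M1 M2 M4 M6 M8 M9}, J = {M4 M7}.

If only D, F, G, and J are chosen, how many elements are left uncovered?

2

Union of D, F, G, J = {M0, M1, M2, M3, M4, M5, M6, M7, M8, M9}.
Not covered: M10, M11 — 2 elements.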